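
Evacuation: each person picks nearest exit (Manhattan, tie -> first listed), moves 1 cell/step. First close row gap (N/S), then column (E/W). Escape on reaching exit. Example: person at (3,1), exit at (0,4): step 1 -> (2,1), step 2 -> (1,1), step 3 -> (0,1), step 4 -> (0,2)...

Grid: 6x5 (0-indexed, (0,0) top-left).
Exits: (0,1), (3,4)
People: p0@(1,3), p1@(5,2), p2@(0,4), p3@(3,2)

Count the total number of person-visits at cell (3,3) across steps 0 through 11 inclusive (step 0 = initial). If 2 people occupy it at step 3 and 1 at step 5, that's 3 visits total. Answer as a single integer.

Step 0: p0@(1,3) p1@(5,2) p2@(0,4) p3@(3,2) -> at (3,3): 0 [-], cum=0
Step 1: p0@(0,3) p1@(4,2) p2@(0,3) p3@(3,3) -> at (3,3): 1 [p3], cum=1
Step 2: p0@(0,2) p1@(3,2) p2@(0,2) p3@ESC -> at (3,3): 0 [-], cum=1
Step 3: p0@ESC p1@(3,3) p2@ESC p3@ESC -> at (3,3): 1 [p1], cum=2
Step 4: p0@ESC p1@ESC p2@ESC p3@ESC -> at (3,3): 0 [-], cum=2
Total visits = 2

Answer: 2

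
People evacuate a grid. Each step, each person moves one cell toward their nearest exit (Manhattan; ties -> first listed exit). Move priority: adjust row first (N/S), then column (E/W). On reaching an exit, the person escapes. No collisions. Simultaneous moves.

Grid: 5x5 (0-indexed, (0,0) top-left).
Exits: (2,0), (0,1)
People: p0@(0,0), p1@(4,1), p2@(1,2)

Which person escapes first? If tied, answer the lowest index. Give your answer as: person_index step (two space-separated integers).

Answer: 0 1

Derivation:
Step 1: p0:(0,0)->(0,1)->EXIT | p1:(4,1)->(3,1) | p2:(1,2)->(0,2)
Step 2: p0:escaped | p1:(3,1)->(2,1) | p2:(0,2)->(0,1)->EXIT
Step 3: p0:escaped | p1:(2,1)->(2,0)->EXIT | p2:escaped
Exit steps: [1, 3, 2]
First to escape: p0 at step 1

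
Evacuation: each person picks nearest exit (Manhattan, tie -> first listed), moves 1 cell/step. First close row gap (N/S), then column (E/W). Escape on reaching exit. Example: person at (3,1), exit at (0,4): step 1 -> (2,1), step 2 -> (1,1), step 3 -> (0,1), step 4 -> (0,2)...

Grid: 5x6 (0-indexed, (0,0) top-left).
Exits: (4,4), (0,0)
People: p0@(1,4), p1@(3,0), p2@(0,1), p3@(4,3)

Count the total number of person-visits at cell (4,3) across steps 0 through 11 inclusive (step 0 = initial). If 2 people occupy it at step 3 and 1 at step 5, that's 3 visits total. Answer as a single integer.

Answer: 1

Derivation:
Step 0: p0@(1,4) p1@(3,0) p2@(0,1) p3@(4,3) -> at (4,3): 1 [p3], cum=1
Step 1: p0@(2,4) p1@(2,0) p2@ESC p3@ESC -> at (4,3): 0 [-], cum=1
Step 2: p0@(3,4) p1@(1,0) p2@ESC p3@ESC -> at (4,3): 0 [-], cum=1
Step 3: p0@ESC p1@ESC p2@ESC p3@ESC -> at (4,3): 0 [-], cum=1
Total visits = 1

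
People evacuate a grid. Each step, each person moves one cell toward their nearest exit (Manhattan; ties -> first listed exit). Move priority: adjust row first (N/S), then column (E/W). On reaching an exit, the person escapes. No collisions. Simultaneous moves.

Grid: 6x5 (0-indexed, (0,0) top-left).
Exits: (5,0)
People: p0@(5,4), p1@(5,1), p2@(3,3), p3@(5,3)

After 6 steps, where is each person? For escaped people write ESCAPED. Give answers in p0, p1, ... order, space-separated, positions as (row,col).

Step 1: p0:(5,4)->(5,3) | p1:(5,1)->(5,0)->EXIT | p2:(3,3)->(4,3) | p3:(5,3)->(5,2)
Step 2: p0:(5,3)->(5,2) | p1:escaped | p2:(4,3)->(5,3) | p3:(5,2)->(5,1)
Step 3: p0:(5,2)->(5,1) | p1:escaped | p2:(5,3)->(5,2) | p3:(5,1)->(5,0)->EXIT
Step 4: p0:(5,1)->(5,0)->EXIT | p1:escaped | p2:(5,2)->(5,1) | p3:escaped
Step 5: p0:escaped | p1:escaped | p2:(5,1)->(5,0)->EXIT | p3:escaped

ESCAPED ESCAPED ESCAPED ESCAPED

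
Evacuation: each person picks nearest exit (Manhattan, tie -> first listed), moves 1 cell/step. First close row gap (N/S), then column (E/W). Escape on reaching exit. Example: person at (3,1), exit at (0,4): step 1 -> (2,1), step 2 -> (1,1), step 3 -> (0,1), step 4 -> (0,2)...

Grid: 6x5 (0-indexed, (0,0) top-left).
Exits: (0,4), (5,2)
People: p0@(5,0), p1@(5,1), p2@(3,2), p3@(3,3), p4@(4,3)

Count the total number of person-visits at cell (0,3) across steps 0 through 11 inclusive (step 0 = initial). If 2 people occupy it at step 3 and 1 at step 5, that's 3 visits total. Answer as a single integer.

Step 0: p0@(5,0) p1@(5,1) p2@(3,2) p3@(3,3) p4@(4,3) -> at (0,3): 0 [-], cum=0
Step 1: p0@(5,1) p1@ESC p2@(4,2) p3@(4,3) p4@(5,3) -> at (0,3): 0 [-], cum=0
Step 2: p0@ESC p1@ESC p2@ESC p3@(5,3) p4@ESC -> at (0,3): 0 [-], cum=0
Step 3: p0@ESC p1@ESC p2@ESC p3@ESC p4@ESC -> at (0,3): 0 [-], cum=0
Total visits = 0

Answer: 0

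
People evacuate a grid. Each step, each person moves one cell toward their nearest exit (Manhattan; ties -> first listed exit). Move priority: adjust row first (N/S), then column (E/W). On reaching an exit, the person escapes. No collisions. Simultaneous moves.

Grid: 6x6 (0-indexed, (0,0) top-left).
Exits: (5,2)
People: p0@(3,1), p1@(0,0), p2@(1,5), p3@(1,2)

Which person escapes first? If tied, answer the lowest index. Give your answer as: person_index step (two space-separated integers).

Step 1: p0:(3,1)->(4,1) | p1:(0,0)->(1,0) | p2:(1,5)->(2,5) | p3:(1,2)->(2,2)
Step 2: p0:(4,1)->(5,1) | p1:(1,0)->(2,0) | p2:(2,5)->(3,5) | p3:(2,2)->(3,2)
Step 3: p0:(5,1)->(5,2)->EXIT | p1:(2,0)->(3,0) | p2:(3,5)->(4,5) | p3:(3,2)->(4,2)
Step 4: p0:escaped | p1:(3,0)->(4,0) | p2:(4,5)->(5,5) | p3:(4,2)->(5,2)->EXIT
Step 5: p0:escaped | p1:(4,0)->(5,0) | p2:(5,5)->(5,4) | p3:escaped
Step 6: p0:escaped | p1:(5,0)->(5,1) | p2:(5,4)->(5,3) | p3:escaped
Step 7: p0:escaped | p1:(5,1)->(5,2)->EXIT | p2:(5,3)->(5,2)->EXIT | p3:escaped
Exit steps: [3, 7, 7, 4]
First to escape: p0 at step 3

Answer: 0 3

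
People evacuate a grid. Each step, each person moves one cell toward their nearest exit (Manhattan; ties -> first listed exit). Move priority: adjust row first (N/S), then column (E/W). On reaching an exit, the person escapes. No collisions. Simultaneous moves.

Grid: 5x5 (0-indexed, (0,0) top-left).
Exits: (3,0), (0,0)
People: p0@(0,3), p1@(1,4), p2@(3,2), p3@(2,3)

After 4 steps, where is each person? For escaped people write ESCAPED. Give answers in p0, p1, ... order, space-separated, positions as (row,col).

Step 1: p0:(0,3)->(0,2) | p1:(1,4)->(0,4) | p2:(3,2)->(3,1) | p3:(2,3)->(3,3)
Step 2: p0:(0,2)->(0,1) | p1:(0,4)->(0,3) | p2:(3,1)->(3,0)->EXIT | p3:(3,3)->(3,2)
Step 3: p0:(0,1)->(0,0)->EXIT | p1:(0,3)->(0,2) | p2:escaped | p3:(3,2)->(3,1)
Step 4: p0:escaped | p1:(0,2)->(0,1) | p2:escaped | p3:(3,1)->(3,0)->EXIT

ESCAPED (0,1) ESCAPED ESCAPED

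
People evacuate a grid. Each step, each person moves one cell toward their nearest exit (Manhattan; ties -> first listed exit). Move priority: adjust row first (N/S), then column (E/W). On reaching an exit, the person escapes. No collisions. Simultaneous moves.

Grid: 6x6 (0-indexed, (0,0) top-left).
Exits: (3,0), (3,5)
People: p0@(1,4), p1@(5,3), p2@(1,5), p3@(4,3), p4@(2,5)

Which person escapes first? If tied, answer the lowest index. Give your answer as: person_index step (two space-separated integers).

Answer: 4 1

Derivation:
Step 1: p0:(1,4)->(2,4) | p1:(5,3)->(4,3) | p2:(1,5)->(2,5) | p3:(4,3)->(3,3) | p4:(2,5)->(3,5)->EXIT
Step 2: p0:(2,4)->(3,4) | p1:(4,3)->(3,3) | p2:(2,5)->(3,5)->EXIT | p3:(3,3)->(3,4) | p4:escaped
Step 3: p0:(3,4)->(3,5)->EXIT | p1:(3,3)->(3,4) | p2:escaped | p3:(3,4)->(3,5)->EXIT | p4:escaped
Step 4: p0:escaped | p1:(3,4)->(3,5)->EXIT | p2:escaped | p3:escaped | p4:escaped
Exit steps: [3, 4, 2, 3, 1]
First to escape: p4 at step 1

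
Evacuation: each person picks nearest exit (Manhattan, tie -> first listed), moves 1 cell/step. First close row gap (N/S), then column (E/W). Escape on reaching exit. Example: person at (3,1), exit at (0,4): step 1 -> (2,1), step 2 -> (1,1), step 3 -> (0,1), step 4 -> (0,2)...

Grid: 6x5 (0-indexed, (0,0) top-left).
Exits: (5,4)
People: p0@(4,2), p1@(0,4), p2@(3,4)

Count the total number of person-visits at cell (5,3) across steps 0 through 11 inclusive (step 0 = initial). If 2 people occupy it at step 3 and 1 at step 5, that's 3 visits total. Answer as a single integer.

Answer: 1

Derivation:
Step 0: p0@(4,2) p1@(0,4) p2@(3,4) -> at (5,3): 0 [-], cum=0
Step 1: p0@(5,2) p1@(1,4) p2@(4,4) -> at (5,3): 0 [-], cum=0
Step 2: p0@(5,3) p1@(2,4) p2@ESC -> at (5,3): 1 [p0], cum=1
Step 3: p0@ESC p1@(3,4) p2@ESC -> at (5,3): 0 [-], cum=1
Step 4: p0@ESC p1@(4,4) p2@ESC -> at (5,3): 0 [-], cum=1
Step 5: p0@ESC p1@ESC p2@ESC -> at (5,3): 0 [-], cum=1
Total visits = 1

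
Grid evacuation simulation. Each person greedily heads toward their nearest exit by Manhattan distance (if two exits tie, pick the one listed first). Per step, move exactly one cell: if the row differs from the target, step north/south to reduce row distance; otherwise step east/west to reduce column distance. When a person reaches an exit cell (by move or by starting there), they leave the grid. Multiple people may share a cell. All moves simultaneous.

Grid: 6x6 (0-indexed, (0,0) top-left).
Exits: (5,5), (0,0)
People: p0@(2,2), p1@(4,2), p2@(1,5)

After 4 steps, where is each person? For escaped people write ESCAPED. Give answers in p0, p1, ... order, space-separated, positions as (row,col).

Step 1: p0:(2,2)->(1,2) | p1:(4,2)->(5,2) | p2:(1,5)->(2,5)
Step 2: p0:(1,2)->(0,2) | p1:(5,2)->(5,3) | p2:(2,5)->(3,5)
Step 3: p0:(0,2)->(0,1) | p1:(5,3)->(5,4) | p2:(3,5)->(4,5)
Step 4: p0:(0,1)->(0,0)->EXIT | p1:(5,4)->(5,5)->EXIT | p2:(4,5)->(5,5)->EXIT

ESCAPED ESCAPED ESCAPED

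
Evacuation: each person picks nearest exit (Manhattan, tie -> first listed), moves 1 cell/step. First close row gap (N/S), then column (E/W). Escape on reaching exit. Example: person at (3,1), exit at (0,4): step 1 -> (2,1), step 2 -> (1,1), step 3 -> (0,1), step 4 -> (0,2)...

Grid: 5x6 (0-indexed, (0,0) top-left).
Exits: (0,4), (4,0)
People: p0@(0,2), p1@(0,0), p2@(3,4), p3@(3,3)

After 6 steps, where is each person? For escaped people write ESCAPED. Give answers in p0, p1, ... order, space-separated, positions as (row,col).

Step 1: p0:(0,2)->(0,3) | p1:(0,0)->(0,1) | p2:(3,4)->(2,4) | p3:(3,3)->(2,3)
Step 2: p0:(0,3)->(0,4)->EXIT | p1:(0,1)->(0,2) | p2:(2,4)->(1,4) | p3:(2,3)->(1,3)
Step 3: p0:escaped | p1:(0,2)->(0,3) | p2:(1,4)->(0,4)->EXIT | p3:(1,3)->(0,3)
Step 4: p0:escaped | p1:(0,3)->(0,4)->EXIT | p2:escaped | p3:(0,3)->(0,4)->EXIT

ESCAPED ESCAPED ESCAPED ESCAPED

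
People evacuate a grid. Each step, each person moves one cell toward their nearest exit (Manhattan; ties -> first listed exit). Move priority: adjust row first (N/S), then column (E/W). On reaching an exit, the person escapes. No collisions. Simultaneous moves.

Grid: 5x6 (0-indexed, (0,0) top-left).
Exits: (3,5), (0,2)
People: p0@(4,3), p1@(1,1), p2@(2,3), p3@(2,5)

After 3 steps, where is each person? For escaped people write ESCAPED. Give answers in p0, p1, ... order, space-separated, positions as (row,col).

Step 1: p0:(4,3)->(3,3) | p1:(1,1)->(0,1) | p2:(2,3)->(3,3) | p3:(2,5)->(3,5)->EXIT
Step 2: p0:(3,3)->(3,4) | p1:(0,1)->(0,2)->EXIT | p2:(3,3)->(3,4) | p3:escaped
Step 3: p0:(3,4)->(3,5)->EXIT | p1:escaped | p2:(3,4)->(3,5)->EXIT | p3:escaped

ESCAPED ESCAPED ESCAPED ESCAPED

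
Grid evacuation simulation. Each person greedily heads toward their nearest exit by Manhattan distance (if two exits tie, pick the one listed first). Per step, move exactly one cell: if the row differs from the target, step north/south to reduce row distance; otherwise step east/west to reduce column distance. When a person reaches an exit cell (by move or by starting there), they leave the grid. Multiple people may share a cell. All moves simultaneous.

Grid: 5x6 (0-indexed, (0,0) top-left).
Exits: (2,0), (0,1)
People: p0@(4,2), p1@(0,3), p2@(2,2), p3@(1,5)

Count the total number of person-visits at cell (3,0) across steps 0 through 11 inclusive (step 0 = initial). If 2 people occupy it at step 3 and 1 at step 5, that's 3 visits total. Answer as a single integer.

Answer: 0

Derivation:
Step 0: p0@(4,2) p1@(0,3) p2@(2,2) p3@(1,5) -> at (3,0): 0 [-], cum=0
Step 1: p0@(3,2) p1@(0,2) p2@(2,1) p3@(0,5) -> at (3,0): 0 [-], cum=0
Step 2: p0@(2,2) p1@ESC p2@ESC p3@(0,4) -> at (3,0): 0 [-], cum=0
Step 3: p0@(2,1) p1@ESC p2@ESC p3@(0,3) -> at (3,0): 0 [-], cum=0
Step 4: p0@ESC p1@ESC p2@ESC p3@(0,2) -> at (3,0): 0 [-], cum=0
Step 5: p0@ESC p1@ESC p2@ESC p3@ESC -> at (3,0): 0 [-], cum=0
Total visits = 0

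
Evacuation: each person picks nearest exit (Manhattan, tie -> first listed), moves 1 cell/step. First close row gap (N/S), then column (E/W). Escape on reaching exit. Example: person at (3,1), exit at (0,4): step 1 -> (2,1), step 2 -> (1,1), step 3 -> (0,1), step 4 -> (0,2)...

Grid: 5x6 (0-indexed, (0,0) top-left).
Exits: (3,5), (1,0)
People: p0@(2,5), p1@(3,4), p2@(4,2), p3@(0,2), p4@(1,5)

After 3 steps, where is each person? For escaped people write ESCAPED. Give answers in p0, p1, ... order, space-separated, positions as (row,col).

Step 1: p0:(2,5)->(3,5)->EXIT | p1:(3,4)->(3,5)->EXIT | p2:(4,2)->(3,2) | p3:(0,2)->(1,2) | p4:(1,5)->(2,5)
Step 2: p0:escaped | p1:escaped | p2:(3,2)->(3,3) | p3:(1,2)->(1,1) | p4:(2,5)->(3,5)->EXIT
Step 3: p0:escaped | p1:escaped | p2:(3,3)->(3,4) | p3:(1,1)->(1,0)->EXIT | p4:escaped

ESCAPED ESCAPED (3,4) ESCAPED ESCAPED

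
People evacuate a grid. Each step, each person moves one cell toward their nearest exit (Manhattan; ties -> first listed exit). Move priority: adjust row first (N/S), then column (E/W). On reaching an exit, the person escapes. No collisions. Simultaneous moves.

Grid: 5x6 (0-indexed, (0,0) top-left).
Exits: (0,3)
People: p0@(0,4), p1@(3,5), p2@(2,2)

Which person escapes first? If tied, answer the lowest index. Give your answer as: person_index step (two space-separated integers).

Step 1: p0:(0,4)->(0,3)->EXIT | p1:(3,5)->(2,5) | p2:(2,2)->(1,2)
Step 2: p0:escaped | p1:(2,5)->(1,5) | p2:(1,2)->(0,2)
Step 3: p0:escaped | p1:(1,5)->(0,5) | p2:(0,2)->(0,3)->EXIT
Step 4: p0:escaped | p1:(0,5)->(0,4) | p2:escaped
Step 5: p0:escaped | p1:(0,4)->(0,3)->EXIT | p2:escaped
Exit steps: [1, 5, 3]
First to escape: p0 at step 1

Answer: 0 1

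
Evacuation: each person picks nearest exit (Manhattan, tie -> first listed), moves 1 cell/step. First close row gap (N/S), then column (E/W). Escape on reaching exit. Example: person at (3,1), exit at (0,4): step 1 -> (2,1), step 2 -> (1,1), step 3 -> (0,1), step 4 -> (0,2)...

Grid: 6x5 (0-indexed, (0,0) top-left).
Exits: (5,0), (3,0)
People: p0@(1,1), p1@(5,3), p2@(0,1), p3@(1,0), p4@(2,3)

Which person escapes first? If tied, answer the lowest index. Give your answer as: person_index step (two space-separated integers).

Step 1: p0:(1,1)->(2,1) | p1:(5,3)->(5,2) | p2:(0,1)->(1,1) | p3:(1,0)->(2,0) | p4:(2,3)->(3,3)
Step 2: p0:(2,1)->(3,1) | p1:(5,2)->(5,1) | p2:(1,1)->(2,1) | p3:(2,0)->(3,0)->EXIT | p4:(3,3)->(3,2)
Step 3: p0:(3,1)->(3,0)->EXIT | p1:(5,1)->(5,0)->EXIT | p2:(2,1)->(3,1) | p3:escaped | p4:(3,2)->(3,1)
Step 4: p0:escaped | p1:escaped | p2:(3,1)->(3,0)->EXIT | p3:escaped | p4:(3,1)->(3,0)->EXIT
Exit steps: [3, 3, 4, 2, 4]
First to escape: p3 at step 2

Answer: 3 2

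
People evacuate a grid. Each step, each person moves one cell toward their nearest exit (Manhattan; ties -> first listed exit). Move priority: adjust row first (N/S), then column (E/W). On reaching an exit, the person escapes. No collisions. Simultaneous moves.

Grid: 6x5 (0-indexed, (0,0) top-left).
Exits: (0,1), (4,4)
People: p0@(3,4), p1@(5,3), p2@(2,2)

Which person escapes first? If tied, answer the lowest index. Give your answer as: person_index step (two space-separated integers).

Answer: 0 1

Derivation:
Step 1: p0:(3,4)->(4,4)->EXIT | p1:(5,3)->(4,3) | p2:(2,2)->(1,2)
Step 2: p0:escaped | p1:(4,3)->(4,4)->EXIT | p2:(1,2)->(0,2)
Step 3: p0:escaped | p1:escaped | p2:(0,2)->(0,1)->EXIT
Exit steps: [1, 2, 3]
First to escape: p0 at step 1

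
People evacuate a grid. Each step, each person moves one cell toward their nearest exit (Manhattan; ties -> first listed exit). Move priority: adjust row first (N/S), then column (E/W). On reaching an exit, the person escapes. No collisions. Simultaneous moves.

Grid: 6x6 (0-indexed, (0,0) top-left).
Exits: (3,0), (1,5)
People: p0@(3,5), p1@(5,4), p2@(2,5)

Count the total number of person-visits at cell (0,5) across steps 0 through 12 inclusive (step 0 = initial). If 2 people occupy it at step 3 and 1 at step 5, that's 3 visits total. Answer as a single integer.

Step 0: p0@(3,5) p1@(5,4) p2@(2,5) -> at (0,5): 0 [-], cum=0
Step 1: p0@(2,5) p1@(4,4) p2@ESC -> at (0,5): 0 [-], cum=0
Step 2: p0@ESC p1@(3,4) p2@ESC -> at (0,5): 0 [-], cum=0
Step 3: p0@ESC p1@(2,4) p2@ESC -> at (0,5): 0 [-], cum=0
Step 4: p0@ESC p1@(1,4) p2@ESC -> at (0,5): 0 [-], cum=0
Step 5: p0@ESC p1@ESC p2@ESC -> at (0,5): 0 [-], cum=0
Total visits = 0

Answer: 0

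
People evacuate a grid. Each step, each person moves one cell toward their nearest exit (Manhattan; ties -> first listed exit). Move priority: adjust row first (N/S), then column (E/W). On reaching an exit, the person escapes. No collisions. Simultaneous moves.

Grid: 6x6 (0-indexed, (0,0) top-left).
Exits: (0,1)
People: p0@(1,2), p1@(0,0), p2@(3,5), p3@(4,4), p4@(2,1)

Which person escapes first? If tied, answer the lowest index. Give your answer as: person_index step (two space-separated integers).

Step 1: p0:(1,2)->(0,2) | p1:(0,0)->(0,1)->EXIT | p2:(3,5)->(2,5) | p3:(4,4)->(3,4) | p4:(2,1)->(1,1)
Step 2: p0:(0,2)->(0,1)->EXIT | p1:escaped | p2:(2,5)->(1,5) | p3:(3,4)->(2,4) | p4:(1,1)->(0,1)->EXIT
Step 3: p0:escaped | p1:escaped | p2:(1,5)->(0,5) | p3:(2,4)->(1,4) | p4:escaped
Step 4: p0:escaped | p1:escaped | p2:(0,5)->(0,4) | p3:(1,4)->(0,4) | p4:escaped
Step 5: p0:escaped | p1:escaped | p2:(0,4)->(0,3) | p3:(0,4)->(0,3) | p4:escaped
Step 6: p0:escaped | p1:escaped | p2:(0,3)->(0,2) | p3:(0,3)->(0,2) | p4:escaped
Step 7: p0:escaped | p1:escaped | p2:(0,2)->(0,1)->EXIT | p3:(0,2)->(0,1)->EXIT | p4:escaped
Exit steps: [2, 1, 7, 7, 2]
First to escape: p1 at step 1

Answer: 1 1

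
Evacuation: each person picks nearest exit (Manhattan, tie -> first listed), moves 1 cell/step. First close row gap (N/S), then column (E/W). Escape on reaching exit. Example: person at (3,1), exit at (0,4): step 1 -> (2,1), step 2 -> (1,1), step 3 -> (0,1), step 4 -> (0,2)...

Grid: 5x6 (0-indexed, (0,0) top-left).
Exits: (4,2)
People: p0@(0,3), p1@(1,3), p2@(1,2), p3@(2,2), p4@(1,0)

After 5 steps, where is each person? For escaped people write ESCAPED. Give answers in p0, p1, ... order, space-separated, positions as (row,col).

Step 1: p0:(0,3)->(1,3) | p1:(1,3)->(2,3) | p2:(1,2)->(2,2) | p3:(2,2)->(3,2) | p4:(1,0)->(2,0)
Step 2: p0:(1,3)->(2,3) | p1:(2,3)->(3,3) | p2:(2,2)->(3,2) | p3:(3,2)->(4,2)->EXIT | p4:(2,0)->(3,0)
Step 3: p0:(2,3)->(3,3) | p1:(3,3)->(4,3) | p2:(3,2)->(4,2)->EXIT | p3:escaped | p4:(3,0)->(4,0)
Step 4: p0:(3,3)->(4,3) | p1:(4,3)->(4,2)->EXIT | p2:escaped | p3:escaped | p4:(4,0)->(4,1)
Step 5: p0:(4,3)->(4,2)->EXIT | p1:escaped | p2:escaped | p3:escaped | p4:(4,1)->(4,2)->EXIT

ESCAPED ESCAPED ESCAPED ESCAPED ESCAPED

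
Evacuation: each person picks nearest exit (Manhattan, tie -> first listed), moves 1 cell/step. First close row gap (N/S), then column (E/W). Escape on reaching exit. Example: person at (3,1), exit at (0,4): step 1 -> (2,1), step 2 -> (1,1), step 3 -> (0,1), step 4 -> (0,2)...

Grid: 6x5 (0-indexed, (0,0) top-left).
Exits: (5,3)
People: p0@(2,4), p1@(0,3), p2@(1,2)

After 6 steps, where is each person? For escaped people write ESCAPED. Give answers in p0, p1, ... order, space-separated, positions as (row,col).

Step 1: p0:(2,4)->(3,4) | p1:(0,3)->(1,3) | p2:(1,2)->(2,2)
Step 2: p0:(3,4)->(4,4) | p1:(1,3)->(2,3) | p2:(2,2)->(3,2)
Step 3: p0:(4,4)->(5,4) | p1:(2,3)->(3,3) | p2:(3,2)->(4,2)
Step 4: p0:(5,4)->(5,3)->EXIT | p1:(3,3)->(4,3) | p2:(4,2)->(5,2)
Step 5: p0:escaped | p1:(4,3)->(5,3)->EXIT | p2:(5,2)->(5,3)->EXIT

ESCAPED ESCAPED ESCAPED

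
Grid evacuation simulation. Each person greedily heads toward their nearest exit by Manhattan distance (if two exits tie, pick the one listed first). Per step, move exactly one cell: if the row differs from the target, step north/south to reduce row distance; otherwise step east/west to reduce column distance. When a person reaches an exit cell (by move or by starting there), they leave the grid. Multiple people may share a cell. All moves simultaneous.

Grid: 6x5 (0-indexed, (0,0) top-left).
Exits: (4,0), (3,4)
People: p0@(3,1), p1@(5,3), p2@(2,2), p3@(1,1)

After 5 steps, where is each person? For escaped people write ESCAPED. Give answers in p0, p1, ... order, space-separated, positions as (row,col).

Step 1: p0:(3,1)->(4,1) | p1:(5,3)->(4,3) | p2:(2,2)->(3,2) | p3:(1,1)->(2,1)
Step 2: p0:(4,1)->(4,0)->EXIT | p1:(4,3)->(3,3) | p2:(3,2)->(3,3) | p3:(2,1)->(3,1)
Step 3: p0:escaped | p1:(3,3)->(3,4)->EXIT | p2:(3,3)->(3,4)->EXIT | p3:(3,1)->(4,1)
Step 4: p0:escaped | p1:escaped | p2:escaped | p3:(4,1)->(4,0)->EXIT

ESCAPED ESCAPED ESCAPED ESCAPED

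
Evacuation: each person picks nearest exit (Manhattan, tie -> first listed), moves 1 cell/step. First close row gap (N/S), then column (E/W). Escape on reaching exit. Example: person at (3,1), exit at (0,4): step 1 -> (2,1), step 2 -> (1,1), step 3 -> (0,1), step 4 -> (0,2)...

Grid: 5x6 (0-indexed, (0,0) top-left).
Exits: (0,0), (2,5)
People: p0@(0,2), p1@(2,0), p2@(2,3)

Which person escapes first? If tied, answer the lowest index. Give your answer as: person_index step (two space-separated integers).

Answer: 0 2

Derivation:
Step 1: p0:(0,2)->(0,1) | p1:(2,0)->(1,0) | p2:(2,3)->(2,4)
Step 2: p0:(0,1)->(0,0)->EXIT | p1:(1,0)->(0,0)->EXIT | p2:(2,4)->(2,5)->EXIT
Exit steps: [2, 2, 2]
First to escape: p0 at step 2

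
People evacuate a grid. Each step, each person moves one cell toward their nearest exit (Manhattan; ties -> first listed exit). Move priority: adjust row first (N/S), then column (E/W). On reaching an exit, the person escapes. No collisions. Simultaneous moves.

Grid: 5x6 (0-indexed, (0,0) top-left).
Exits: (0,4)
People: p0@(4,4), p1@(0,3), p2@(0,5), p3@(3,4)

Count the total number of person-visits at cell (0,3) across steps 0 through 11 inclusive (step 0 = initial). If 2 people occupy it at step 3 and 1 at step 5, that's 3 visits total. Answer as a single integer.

Answer: 1

Derivation:
Step 0: p0@(4,4) p1@(0,3) p2@(0,5) p3@(3,4) -> at (0,3): 1 [p1], cum=1
Step 1: p0@(3,4) p1@ESC p2@ESC p3@(2,4) -> at (0,3): 0 [-], cum=1
Step 2: p0@(2,4) p1@ESC p2@ESC p3@(1,4) -> at (0,3): 0 [-], cum=1
Step 3: p0@(1,4) p1@ESC p2@ESC p3@ESC -> at (0,3): 0 [-], cum=1
Step 4: p0@ESC p1@ESC p2@ESC p3@ESC -> at (0,3): 0 [-], cum=1
Total visits = 1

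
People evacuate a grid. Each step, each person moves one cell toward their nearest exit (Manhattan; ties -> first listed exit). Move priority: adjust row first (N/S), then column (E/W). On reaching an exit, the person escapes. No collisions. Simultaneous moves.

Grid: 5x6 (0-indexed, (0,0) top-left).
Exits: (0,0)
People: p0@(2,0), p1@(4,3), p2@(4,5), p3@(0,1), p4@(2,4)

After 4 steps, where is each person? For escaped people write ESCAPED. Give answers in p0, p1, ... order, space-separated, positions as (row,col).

Step 1: p0:(2,0)->(1,0) | p1:(4,3)->(3,3) | p2:(4,5)->(3,5) | p3:(0,1)->(0,0)->EXIT | p4:(2,4)->(1,4)
Step 2: p0:(1,0)->(0,0)->EXIT | p1:(3,3)->(2,3) | p2:(3,5)->(2,5) | p3:escaped | p4:(1,4)->(0,4)
Step 3: p0:escaped | p1:(2,3)->(1,3) | p2:(2,5)->(1,5) | p3:escaped | p4:(0,4)->(0,3)
Step 4: p0:escaped | p1:(1,3)->(0,3) | p2:(1,5)->(0,5) | p3:escaped | p4:(0,3)->(0,2)

ESCAPED (0,3) (0,5) ESCAPED (0,2)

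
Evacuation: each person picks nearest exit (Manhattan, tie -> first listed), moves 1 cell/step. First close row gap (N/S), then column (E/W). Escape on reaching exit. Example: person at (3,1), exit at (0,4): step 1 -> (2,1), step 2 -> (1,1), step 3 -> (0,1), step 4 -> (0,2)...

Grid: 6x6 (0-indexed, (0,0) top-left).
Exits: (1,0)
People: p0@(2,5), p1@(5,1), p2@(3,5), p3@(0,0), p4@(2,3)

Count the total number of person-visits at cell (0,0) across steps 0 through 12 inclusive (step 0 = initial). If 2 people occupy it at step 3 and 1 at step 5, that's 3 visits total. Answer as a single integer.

Step 0: p0@(2,5) p1@(5,1) p2@(3,5) p3@(0,0) p4@(2,3) -> at (0,0): 1 [p3], cum=1
Step 1: p0@(1,5) p1@(4,1) p2@(2,5) p3@ESC p4@(1,3) -> at (0,0): 0 [-], cum=1
Step 2: p0@(1,4) p1@(3,1) p2@(1,5) p3@ESC p4@(1,2) -> at (0,0): 0 [-], cum=1
Step 3: p0@(1,3) p1@(2,1) p2@(1,4) p3@ESC p4@(1,1) -> at (0,0): 0 [-], cum=1
Step 4: p0@(1,2) p1@(1,1) p2@(1,3) p3@ESC p4@ESC -> at (0,0): 0 [-], cum=1
Step 5: p0@(1,1) p1@ESC p2@(1,2) p3@ESC p4@ESC -> at (0,0): 0 [-], cum=1
Step 6: p0@ESC p1@ESC p2@(1,1) p3@ESC p4@ESC -> at (0,0): 0 [-], cum=1
Step 7: p0@ESC p1@ESC p2@ESC p3@ESC p4@ESC -> at (0,0): 0 [-], cum=1
Total visits = 1

Answer: 1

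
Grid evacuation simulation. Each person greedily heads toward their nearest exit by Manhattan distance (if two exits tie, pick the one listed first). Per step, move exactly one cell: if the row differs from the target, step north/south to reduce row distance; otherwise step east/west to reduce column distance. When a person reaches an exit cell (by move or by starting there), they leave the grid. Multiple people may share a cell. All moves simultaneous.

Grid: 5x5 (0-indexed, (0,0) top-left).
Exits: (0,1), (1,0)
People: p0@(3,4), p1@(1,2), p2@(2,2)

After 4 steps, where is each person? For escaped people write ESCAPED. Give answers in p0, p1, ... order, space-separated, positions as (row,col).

Step 1: p0:(3,4)->(2,4) | p1:(1,2)->(0,2) | p2:(2,2)->(1,2)
Step 2: p0:(2,4)->(1,4) | p1:(0,2)->(0,1)->EXIT | p2:(1,2)->(0,2)
Step 3: p0:(1,4)->(0,4) | p1:escaped | p2:(0,2)->(0,1)->EXIT
Step 4: p0:(0,4)->(0,3) | p1:escaped | p2:escaped

(0,3) ESCAPED ESCAPED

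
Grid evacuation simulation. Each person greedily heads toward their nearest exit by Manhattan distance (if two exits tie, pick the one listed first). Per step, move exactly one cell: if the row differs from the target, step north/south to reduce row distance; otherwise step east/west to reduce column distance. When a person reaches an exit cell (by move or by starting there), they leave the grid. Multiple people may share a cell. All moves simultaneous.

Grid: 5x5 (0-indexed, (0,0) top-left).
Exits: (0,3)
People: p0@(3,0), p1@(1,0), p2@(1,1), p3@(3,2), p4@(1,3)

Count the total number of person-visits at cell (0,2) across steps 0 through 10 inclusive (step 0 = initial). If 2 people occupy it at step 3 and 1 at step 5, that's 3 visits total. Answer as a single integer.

Step 0: p0@(3,0) p1@(1,0) p2@(1,1) p3@(3,2) p4@(1,3) -> at (0,2): 0 [-], cum=0
Step 1: p0@(2,0) p1@(0,0) p2@(0,1) p3@(2,2) p4@ESC -> at (0,2): 0 [-], cum=0
Step 2: p0@(1,0) p1@(0,1) p2@(0,2) p3@(1,2) p4@ESC -> at (0,2): 1 [p2], cum=1
Step 3: p0@(0,0) p1@(0,2) p2@ESC p3@(0,2) p4@ESC -> at (0,2): 2 [p1,p3], cum=3
Step 4: p0@(0,1) p1@ESC p2@ESC p3@ESC p4@ESC -> at (0,2): 0 [-], cum=3
Step 5: p0@(0,2) p1@ESC p2@ESC p3@ESC p4@ESC -> at (0,2): 1 [p0], cum=4
Step 6: p0@ESC p1@ESC p2@ESC p3@ESC p4@ESC -> at (0,2): 0 [-], cum=4
Total visits = 4

Answer: 4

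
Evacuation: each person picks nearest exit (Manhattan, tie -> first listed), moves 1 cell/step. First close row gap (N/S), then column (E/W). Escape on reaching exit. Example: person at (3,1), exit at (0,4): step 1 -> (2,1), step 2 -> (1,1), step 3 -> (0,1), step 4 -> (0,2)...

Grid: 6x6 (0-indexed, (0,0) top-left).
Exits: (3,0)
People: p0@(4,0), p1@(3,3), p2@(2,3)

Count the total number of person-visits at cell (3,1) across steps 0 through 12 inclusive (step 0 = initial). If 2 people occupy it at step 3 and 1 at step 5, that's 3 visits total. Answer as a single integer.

Step 0: p0@(4,0) p1@(3,3) p2@(2,3) -> at (3,1): 0 [-], cum=0
Step 1: p0@ESC p1@(3,2) p2@(3,3) -> at (3,1): 0 [-], cum=0
Step 2: p0@ESC p1@(3,1) p2@(3,2) -> at (3,1): 1 [p1], cum=1
Step 3: p0@ESC p1@ESC p2@(3,1) -> at (3,1): 1 [p2], cum=2
Step 4: p0@ESC p1@ESC p2@ESC -> at (3,1): 0 [-], cum=2
Total visits = 2

Answer: 2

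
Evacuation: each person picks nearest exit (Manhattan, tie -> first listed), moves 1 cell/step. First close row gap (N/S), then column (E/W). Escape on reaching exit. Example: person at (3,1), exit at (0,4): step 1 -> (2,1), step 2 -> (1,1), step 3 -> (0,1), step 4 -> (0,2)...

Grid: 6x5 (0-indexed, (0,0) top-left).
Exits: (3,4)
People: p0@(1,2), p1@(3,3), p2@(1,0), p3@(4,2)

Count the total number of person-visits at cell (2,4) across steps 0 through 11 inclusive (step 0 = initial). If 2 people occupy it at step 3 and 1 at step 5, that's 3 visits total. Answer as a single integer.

Answer: 0

Derivation:
Step 0: p0@(1,2) p1@(3,3) p2@(1,0) p3@(4,2) -> at (2,4): 0 [-], cum=0
Step 1: p0@(2,2) p1@ESC p2@(2,0) p3@(3,2) -> at (2,4): 0 [-], cum=0
Step 2: p0@(3,2) p1@ESC p2@(3,0) p3@(3,3) -> at (2,4): 0 [-], cum=0
Step 3: p0@(3,3) p1@ESC p2@(3,1) p3@ESC -> at (2,4): 0 [-], cum=0
Step 4: p0@ESC p1@ESC p2@(3,2) p3@ESC -> at (2,4): 0 [-], cum=0
Step 5: p0@ESC p1@ESC p2@(3,3) p3@ESC -> at (2,4): 0 [-], cum=0
Step 6: p0@ESC p1@ESC p2@ESC p3@ESC -> at (2,4): 0 [-], cum=0
Total visits = 0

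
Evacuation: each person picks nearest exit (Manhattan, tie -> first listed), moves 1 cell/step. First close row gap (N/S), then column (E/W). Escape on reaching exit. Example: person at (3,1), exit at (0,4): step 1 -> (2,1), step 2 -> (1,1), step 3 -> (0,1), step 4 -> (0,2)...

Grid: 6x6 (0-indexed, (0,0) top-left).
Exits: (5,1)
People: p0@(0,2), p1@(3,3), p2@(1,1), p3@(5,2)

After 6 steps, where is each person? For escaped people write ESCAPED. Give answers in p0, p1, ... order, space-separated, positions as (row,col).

Step 1: p0:(0,2)->(1,2) | p1:(3,3)->(4,3) | p2:(1,1)->(2,1) | p3:(5,2)->(5,1)->EXIT
Step 2: p0:(1,2)->(2,2) | p1:(4,3)->(5,3) | p2:(2,1)->(3,1) | p3:escaped
Step 3: p0:(2,2)->(3,2) | p1:(5,3)->(5,2) | p2:(3,1)->(4,1) | p3:escaped
Step 4: p0:(3,2)->(4,2) | p1:(5,2)->(5,1)->EXIT | p2:(4,1)->(5,1)->EXIT | p3:escaped
Step 5: p0:(4,2)->(5,2) | p1:escaped | p2:escaped | p3:escaped
Step 6: p0:(5,2)->(5,1)->EXIT | p1:escaped | p2:escaped | p3:escaped

ESCAPED ESCAPED ESCAPED ESCAPED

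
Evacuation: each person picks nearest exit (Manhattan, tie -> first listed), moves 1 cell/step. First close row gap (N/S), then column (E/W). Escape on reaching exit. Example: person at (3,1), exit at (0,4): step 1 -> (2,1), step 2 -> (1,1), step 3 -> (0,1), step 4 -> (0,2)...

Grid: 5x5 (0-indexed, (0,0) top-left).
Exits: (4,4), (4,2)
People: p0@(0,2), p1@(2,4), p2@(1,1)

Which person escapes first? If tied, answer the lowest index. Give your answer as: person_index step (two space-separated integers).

Step 1: p0:(0,2)->(1,2) | p1:(2,4)->(3,4) | p2:(1,1)->(2,1)
Step 2: p0:(1,2)->(2,2) | p1:(3,4)->(4,4)->EXIT | p2:(2,1)->(3,1)
Step 3: p0:(2,2)->(3,2) | p1:escaped | p2:(3,1)->(4,1)
Step 4: p0:(3,2)->(4,2)->EXIT | p1:escaped | p2:(4,1)->(4,2)->EXIT
Exit steps: [4, 2, 4]
First to escape: p1 at step 2

Answer: 1 2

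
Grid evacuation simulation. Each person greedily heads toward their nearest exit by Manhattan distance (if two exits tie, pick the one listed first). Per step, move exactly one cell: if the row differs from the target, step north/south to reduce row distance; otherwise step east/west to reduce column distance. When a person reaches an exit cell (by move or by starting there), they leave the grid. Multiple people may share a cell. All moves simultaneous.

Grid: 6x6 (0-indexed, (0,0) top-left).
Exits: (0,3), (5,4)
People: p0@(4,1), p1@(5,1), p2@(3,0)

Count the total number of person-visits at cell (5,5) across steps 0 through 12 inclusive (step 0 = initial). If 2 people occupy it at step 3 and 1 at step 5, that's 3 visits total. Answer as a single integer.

Step 0: p0@(4,1) p1@(5,1) p2@(3,0) -> at (5,5): 0 [-], cum=0
Step 1: p0@(5,1) p1@(5,2) p2@(2,0) -> at (5,5): 0 [-], cum=0
Step 2: p0@(5,2) p1@(5,3) p2@(1,0) -> at (5,5): 0 [-], cum=0
Step 3: p0@(5,3) p1@ESC p2@(0,0) -> at (5,5): 0 [-], cum=0
Step 4: p0@ESC p1@ESC p2@(0,1) -> at (5,5): 0 [-], cum=0
Step 5: p0@ESC p1@ESC p2@(0,2) -> at (5,5): 0 [-], cum=0
Step 6: p0@ESC p1@ESC p2@ESC -> at (5,5): 0 [-], cum=0
Total visits = 0

Answer: 0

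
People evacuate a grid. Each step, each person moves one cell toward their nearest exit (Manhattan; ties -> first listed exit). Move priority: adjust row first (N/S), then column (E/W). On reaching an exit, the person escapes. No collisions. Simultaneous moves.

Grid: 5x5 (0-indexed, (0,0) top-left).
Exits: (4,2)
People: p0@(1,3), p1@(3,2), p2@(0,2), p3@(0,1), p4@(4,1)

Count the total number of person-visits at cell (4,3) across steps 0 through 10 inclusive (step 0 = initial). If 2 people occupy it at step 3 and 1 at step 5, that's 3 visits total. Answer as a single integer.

Answer: 1

Derivation:
Step 0: p0@(1,3) p1@(3,2) p2@(0,2) p3@(0,1) p4@(4,1) -> at (4,3): 0 [-], cum=0
Step 1: p0@(2,3) p1@ESC p2@(1,2) p3@(1,1) p4@ESC -> at (4,3): 0 [-], cum=0
Step 2: p0@(3,3) p1@ESC p2@(2,2) p3@(2,1) p4@ESC -> at (4,3): 0 [-], cum=0
Step 3: p0@(4,3) p1@ESC p2@(3,2) p3@(3,1) p4@ESC -> at (4,3): 1 [p0], cum=1
Step 4: p0@ESC p1@ESC p2@ESC p3@(4,1) p4@ESC -> at (4,3): 0 [-], cum=1
Step 5: p0@ESC p1@ESC p2@ESC p3@ESC p4@ESC -> at (4,3): 0 [-], cum=1
Total visits = 1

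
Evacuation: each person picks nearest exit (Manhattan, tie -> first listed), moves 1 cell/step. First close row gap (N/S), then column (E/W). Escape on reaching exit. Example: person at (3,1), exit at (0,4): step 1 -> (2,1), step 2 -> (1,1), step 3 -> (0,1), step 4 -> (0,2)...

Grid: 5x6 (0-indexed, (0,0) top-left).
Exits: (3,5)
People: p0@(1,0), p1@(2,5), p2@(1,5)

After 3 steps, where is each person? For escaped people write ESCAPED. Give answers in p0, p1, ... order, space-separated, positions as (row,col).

Step 1: p0:(1,0)->(2,0) | p1:(2,5)->(3,5)->EXIT | p2:(1,5)->(2,5)
Step 2: p0:(2,0)->(3,0) | p1:escaped | p2:(2,5)->(3,5)->EXIT
Step 3: p0:(3,0)->(3,1) | p1:escaped | p2:escaped

(3,1) ESCAPED ESCAPED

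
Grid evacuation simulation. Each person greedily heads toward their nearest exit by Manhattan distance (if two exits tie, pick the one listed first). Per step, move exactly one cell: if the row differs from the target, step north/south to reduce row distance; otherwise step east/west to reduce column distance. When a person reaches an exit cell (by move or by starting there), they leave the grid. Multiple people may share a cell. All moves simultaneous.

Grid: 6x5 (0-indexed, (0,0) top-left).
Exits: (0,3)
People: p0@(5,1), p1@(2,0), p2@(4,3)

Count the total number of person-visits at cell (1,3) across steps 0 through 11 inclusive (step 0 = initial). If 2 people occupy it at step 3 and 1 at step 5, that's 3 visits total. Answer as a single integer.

Step 0: p0@(5,1) p1@(2,0) p2@(4,3) -> at (1,3): 0 [-], cum=0
Step 1: p0@(4,1) p1@(1,0) p2@(3,3) -> at (1,3): 0 [-], cum=0
Step 2: p0@(3,1) p1@(0,0) p2@(2,3) -> at (1,3): 0 [-], cum=0
Step 3: p0@(2,1) p1@(0,1) p2@(1,3) -> at (1,3): 1 [p2], cum=1
Step 4: p0@(1,1) p1@(0,2) p2@ESC -> at (1,3): 0 [-], cum=1
Step 5: p0@(0,1) p1@ESC p2@ESC -> at (1,3): 0 [-], cum=1
Step 6: p0@(0,2) p1@ESC p2@ESC -> at (1,3): 0 [-], cum=1
Step 7: p0@ESC p1@ESC p2@ESC -> at (1,3): 0 [-], cum=1
Total visits = 1

Answer: 1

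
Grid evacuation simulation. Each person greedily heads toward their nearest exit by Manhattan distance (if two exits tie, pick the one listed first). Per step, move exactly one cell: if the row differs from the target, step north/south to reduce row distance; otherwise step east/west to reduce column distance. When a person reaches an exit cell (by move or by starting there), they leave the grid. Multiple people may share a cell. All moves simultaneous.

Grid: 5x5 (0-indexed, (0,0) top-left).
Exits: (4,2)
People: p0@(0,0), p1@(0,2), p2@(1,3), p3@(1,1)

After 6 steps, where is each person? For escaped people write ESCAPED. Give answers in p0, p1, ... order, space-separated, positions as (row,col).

Step 1: p0:(0,0)->(1,0) | p1:(0,2)->(1,2) | p2:(1,3)->(2,3) | p3:(1,1)->(2,1)
Step 2: p0:(1,0)->(2,0) | p1:(1,2)->(2,2) | p2:(2,3)->(3,3) | p3:(2,1)->(3,1)
Step 3: p0:(2,0)->(3,0) | p1:(2,2)->(3,2) | p2:(3,3)->(4,3) | p3:(3,1)->(4,1)
Step 4: p0:(3,0)->(4,0) | p1:(3,2)->(4,2)->EXIT | p2:(4,3)->(4,2)->EXIT | p3:(4,1)->(4,2)->EXIT
Step 5: p0:(4,0)->(4,1) | p1:escaped | p2:escaped | p3:escaped
Step 6: p0:(4,1)->(4,2)->EXIT | p1:escaped | p2:escaped | p3:escaped

ESCAPED ESCAPED ESCAPED ESCAPED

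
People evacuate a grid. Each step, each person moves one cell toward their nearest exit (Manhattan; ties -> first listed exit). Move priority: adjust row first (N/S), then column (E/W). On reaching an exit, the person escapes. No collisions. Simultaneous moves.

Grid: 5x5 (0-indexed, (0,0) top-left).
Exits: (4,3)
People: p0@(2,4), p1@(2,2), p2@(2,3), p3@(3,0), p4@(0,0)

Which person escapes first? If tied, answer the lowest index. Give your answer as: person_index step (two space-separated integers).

Answer: 2 2

Derivation:
Step 1: p0:(2,4)->(3,4) | p1:(2,2)->(3,2) | p2:(2,3)->(3,3) | p3:(3,0)->(4,0) | p4:(0,0)->(1,0)
Step 2: p0:(3,4)->(4,4) | p1:(3,2)->(4,2) | p2:(3,3)->(4,3)->EXIT | p3:(4,0)->(4,1) | p4:(1,0)->(2,0)
Step 3: p0:(4,4)->(4,3)->EXIT | p1:(4,2)->(4,3)->EXIT | p2:escaped | p3:(4,1)->(4,2) | p4:(2,0)->(3,0)
Step 4: p0:escaped | p1:escaped | p2:escaped | p3:(4,2)->(4,3)->EXIT | p4:(3,0)->(4,0)
Step 5: p0:escaped | p1:escaped | p2:escaped | p3:escaped | p4:(4,0)->(4,1)
Step 6: p0:escaped | p1:escaped | p2:escaped | p3:escaped | p4:(4,1)->(4,2)
Step 7: p0:escaped | p1:escaped | p2:escaped | p3:escaped | p4:(4,2)->(4,3)->EXIT
Exit steps: [3, 3, 2, 4, 7]
First to escape: p2 at step 2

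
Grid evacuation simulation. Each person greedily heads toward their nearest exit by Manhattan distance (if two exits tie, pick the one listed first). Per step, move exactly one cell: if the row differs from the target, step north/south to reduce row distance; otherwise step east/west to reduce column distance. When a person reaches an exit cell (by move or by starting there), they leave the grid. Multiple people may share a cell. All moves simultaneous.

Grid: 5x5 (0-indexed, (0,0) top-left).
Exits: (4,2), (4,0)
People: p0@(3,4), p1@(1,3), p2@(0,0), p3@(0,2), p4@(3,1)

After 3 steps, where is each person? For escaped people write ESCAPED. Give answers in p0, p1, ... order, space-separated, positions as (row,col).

Step 1: p0:(3,4)->(4,4) | p1:(1,3)->(2,3) | p2:(0,0)->(1,0) | p3:(0,2)->(1,2) | p4:(3,1)->(4,1)
Step 2: p0:(4,4)->(4,3) | p1:(2,3)->(3,3) | p2:(1,0)->(2,0) | p3:(1,2)->(2,2) | p4:(4,1)->(4,2)->EXIT
Step 3: p0:(4,3)->(4,2)->EXIT | p1:(3,3)->(4,3) | p2:(2,0)->(3,0) | p3:(2,2)->(3,2) | p4:escaped

ESCAPED (4,3) (3,0) (3,2) ESCAPED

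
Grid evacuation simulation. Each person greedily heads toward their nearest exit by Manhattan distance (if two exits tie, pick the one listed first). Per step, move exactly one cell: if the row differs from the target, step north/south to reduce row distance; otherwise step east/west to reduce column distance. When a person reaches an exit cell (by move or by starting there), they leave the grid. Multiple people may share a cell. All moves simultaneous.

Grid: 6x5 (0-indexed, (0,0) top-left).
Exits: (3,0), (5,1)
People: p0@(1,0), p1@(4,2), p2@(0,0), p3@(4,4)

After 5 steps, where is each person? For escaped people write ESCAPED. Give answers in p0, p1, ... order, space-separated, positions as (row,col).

Step 1: p0:(1,0)->(2,0) | p1:(4,2)->(5,2) | p2:(0,0)->(1,0) | p3:(4,4)->(5,4)
Step 2: p0:(2,0)->(3,0)->EXIT | p1:(5,2)->(5,1)->EXIT | p2:(1,0)->(2,0) | p3:(5,4)->(5,3)
Step 3: p0:escaped | p1:escaped | p2:(2,0)->(3,0)->EXIT | p3:(5,3)->(5,2)
Step 4: p0:escaped | p1:escaped | p2:escaped | p3:(5,2)->(5,1)->EXIT

ESCAPED ESCAPED ESCAPED ESCAPED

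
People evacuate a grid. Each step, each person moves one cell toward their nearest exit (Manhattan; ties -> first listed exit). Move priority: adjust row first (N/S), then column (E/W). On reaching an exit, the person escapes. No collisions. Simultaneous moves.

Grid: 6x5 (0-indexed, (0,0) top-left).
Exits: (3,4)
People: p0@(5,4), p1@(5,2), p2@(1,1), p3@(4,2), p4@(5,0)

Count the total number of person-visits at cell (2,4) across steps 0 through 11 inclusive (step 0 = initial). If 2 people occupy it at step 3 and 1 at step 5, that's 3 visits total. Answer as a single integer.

Step 0: p0@(5,4) p1@(5,2) p2@(1,1) p3@(4,2) p4@(5,0) -> at (2,4): 0 [-], cum=0
Step 1: p0@(4,4) p1@(4,2) p2@(2,1) p3@(3,2) p4@(4,0) -> at (2,4): 0 [-], cum=0
Step 2: p0@ESC p1@(3,2) p2@(3,1) p3@(3,3) p4@(3,0) -> at (2,4): 0 [-], cum=0
Step 3: p0@ESC p1@(3,3) p2@(3,2) p3@ESC p4@(3,1) -> at (2,4): 0 [-], cum=0
Step 4: p0@ESC p1@ESC p2@(3,3) p3@ESC p4@(3,2) -> at (2,4): 0 [-], cum=0
Step 5: p0@ESC p1@ESC p2@ESC p3@ESC p4@(3,3) -> at (2,4): 0 [-], cum=0
Step 6: p0@ESC p1@ESC p2@ESC p3@ESC p4@ESC -> at (2,4): 0 [-], cum=0
Total visits = 0

Answer: 0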